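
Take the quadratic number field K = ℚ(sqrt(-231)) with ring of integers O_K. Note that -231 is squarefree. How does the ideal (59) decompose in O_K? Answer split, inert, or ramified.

-231 mod 4 = 1, hence disc K = -231 and O_K = ℤ[(1+√-231)/2].
Since gcd(59, -231) = 1 the prime 59 does not ramify.
(-231/59) = 5^29 mod 59 = 1, giving Legendre symbol 1.
(-231/59) = 1, so 59 splits.

splits completely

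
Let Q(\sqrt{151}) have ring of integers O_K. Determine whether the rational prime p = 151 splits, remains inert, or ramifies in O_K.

d = 151 ≡ 3 (mod 4), so O_K = ℤ[√151] and disc(K) = 4d = 604.
disc(K) = 604 = 151·4, so p = 151 is ramified.

ramifies in O_K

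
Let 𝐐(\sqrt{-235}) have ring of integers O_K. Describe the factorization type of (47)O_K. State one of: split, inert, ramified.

ramified

Since -235 ≡ 1 mod 4, the ring of integers is ℤ[(1+√-235)/2] with discriminant -235.
disc(K) = -235 = 47·(-5), so p = 47 is ramified.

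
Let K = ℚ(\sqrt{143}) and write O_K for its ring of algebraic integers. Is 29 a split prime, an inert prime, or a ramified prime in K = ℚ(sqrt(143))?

inert

Since 143 ≢ 1 mod 4, the ring of integers is ℤ[√143] with discriminant 4·143 = 572.
disc(K) = 572 is not divisible by 29; 29 is unramified.
(143/29) = 27^14 mod 29 = 28, giving Legendre symbol -1.
Legendre symbol -1 ⇒ 29 is inert.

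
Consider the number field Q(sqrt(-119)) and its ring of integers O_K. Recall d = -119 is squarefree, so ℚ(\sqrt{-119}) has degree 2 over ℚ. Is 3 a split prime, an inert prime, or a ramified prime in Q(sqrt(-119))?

3 splits in O_K

Since -119 ≡ 1 mod 4, the ring of integers is ℤ[(1+√-119)/2] with discriminant -119.
3 ∤ -119, so 3 is unramified.
Legendre symbol by Euler's criterion: (-119/3) ≡ (-119)^1 ≡ 1 (mod 3), i.e. (-119/3) = 1.
Legendre symbol 1 ⇒ 3 is split.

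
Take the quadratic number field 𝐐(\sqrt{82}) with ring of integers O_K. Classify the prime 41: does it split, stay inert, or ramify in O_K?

ramifies in O_K

d = 82 ≡ 2 (mod 4), so O_K = ℤ[√82] and disc(K) = 4d = 328.
disc(K) = 328 = 41·8, so p = 41 is ramified.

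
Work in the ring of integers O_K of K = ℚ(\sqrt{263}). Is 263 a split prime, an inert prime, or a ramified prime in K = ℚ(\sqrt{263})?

Since 263 ≢ 1 mod 4, the ring of integers is ℤ[√263] with discriminant 4·263 = 1052.
disc(K) = 1052 = 263·4, so p = 263 is ramified.

p ramifies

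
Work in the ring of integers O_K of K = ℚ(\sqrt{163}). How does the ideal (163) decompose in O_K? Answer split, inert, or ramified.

ramified

d = 163 ≡ 3 (mod 4), so O_K = ℤ[√163] and disc(K) = 4d = 652.
disc(K) = 652 = 163·4, so p = 163 is ramified.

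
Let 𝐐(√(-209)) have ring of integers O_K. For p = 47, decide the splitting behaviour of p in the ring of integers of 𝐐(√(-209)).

Since -209 ≢ 1 mod 4, the ring of integers is ℤ[√-209] with discriminant 4·(-209) = -836.
47 ∤ -836, so 47 is unramified.
(-209/47) = 26^23 mod 47 = 46, giving Legendre symbol -1.
(-209/47) = -1, so 47 is inert.

inert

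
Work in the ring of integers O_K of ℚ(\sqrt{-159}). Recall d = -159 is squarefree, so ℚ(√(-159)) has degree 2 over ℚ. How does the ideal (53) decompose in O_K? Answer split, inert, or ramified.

Since -159 ≡ 1 mod 4, the ring of integers is ℤ[(1+√-159)/2] with discriminant -159.
disc(K) = -159 = 53·(-3), so p = 53 is ramified.

ramified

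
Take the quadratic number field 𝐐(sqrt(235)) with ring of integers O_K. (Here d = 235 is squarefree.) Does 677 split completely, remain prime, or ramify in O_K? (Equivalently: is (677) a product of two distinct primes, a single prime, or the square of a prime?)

splits completely

d = 235 ≡ 3 (mod 4), so O_K = ℤ[√235] and disc(K) = 4d = 940.
677 ∤ 940, so 677 is unramified.
(235/677) = 235^338 mod 677 = 1, giving Legendre symbol 1.
Legendre symbol 1 ⇒ 677 is split.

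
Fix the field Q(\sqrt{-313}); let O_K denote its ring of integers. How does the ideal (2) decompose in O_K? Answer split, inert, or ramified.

Since -313 ≢ 1 mod 4, the ring of integers is ℤ[√-313] with discriminant 4·(-313) = -1252.
disc(K) = -1252 = 2·(-626), so p = 2 is ramified.

ramified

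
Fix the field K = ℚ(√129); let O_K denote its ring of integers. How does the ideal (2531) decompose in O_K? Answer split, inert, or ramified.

2531 splits in O_K

Since 129 ≡ 1 mod 4, the ring of integers is ℤ[(1+√129)/2] with discriminant 129.
2531 ∤ 129, so 2531 is unramified.
Compute (129/2531) via Euler: 129^((2531-1)/2) mod 2531 = 1, so (129/2531) = 1.
(129/2531) = 1, so 2531 splits.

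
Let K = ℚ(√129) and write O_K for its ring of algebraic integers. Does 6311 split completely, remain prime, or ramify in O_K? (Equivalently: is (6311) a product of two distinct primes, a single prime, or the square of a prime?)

split — (6311) = 𝔭₁𝔭₂ with 𝔭₁ ≠ 𝔭₂

Since 129 ≡ 1 mod 4, the ring of integers is ℤ[(1+√129)/2] with discriminant 129.
Since gcd(6311, 129) = 1 the prime 6311 does not ramify.
Legendre symbol by Euler's criterion: (129/6311) ≡ 129^3155 ≡ 1 (mod 6311), i.e. (129/6311) = 1.
(129/6311) = 1, so 6311 splits.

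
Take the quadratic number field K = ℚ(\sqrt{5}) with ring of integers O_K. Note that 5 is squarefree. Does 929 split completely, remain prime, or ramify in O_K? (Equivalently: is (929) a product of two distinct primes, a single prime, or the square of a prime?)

5 mod 4 = 1, hence disc K = 5 and O_K = ℤ[(1+√5)/2].
disc(K) = 5 is not divisible by 929; 929 is unramified.
Compute (5/929) via Euler: 5^((929-1)/2) mod 929 = 1, so (5/929) = 1.
Legendre symbol 1 ⇒ 929 is split.

splits completely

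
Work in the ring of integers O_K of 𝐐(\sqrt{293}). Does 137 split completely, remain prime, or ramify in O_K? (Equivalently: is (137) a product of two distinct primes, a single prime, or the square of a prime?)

p splits

d = 293 ≡ 1 (mod 4), so O_K = ℤ[(1+√293)/2] and disc(K) = d = 293.
Since gcd(137, 293) = 1 the prime 137 does not ramify.
Euler's criterion: 293^68 mod 137 = 1. Thus (293|137) = 1.
Legendre symbol 1 ⇒ 137 is split.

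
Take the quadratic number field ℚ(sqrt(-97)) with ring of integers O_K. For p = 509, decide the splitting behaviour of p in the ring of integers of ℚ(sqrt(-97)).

d = -97 ≡ 3 (mod 4), so O_K = ℤ[√-97] and disc(K) = 4d = -388.
509 ∤ -388, so 509 is unramified.
(-97/509) = 412^254 mod 509 = 1, giving Legendre symbol 1.
d is a quadratic residue mod p, hence 509 splits in O_K.

split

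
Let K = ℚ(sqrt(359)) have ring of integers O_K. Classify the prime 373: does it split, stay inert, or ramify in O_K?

373 remains inert

359 mod 4 = 3, hence disc K = 4·359 = 1436 and O_K = ℤ[√359].
Since gcd(373, 1436) = 1 the prime 373 does not ramify.
Euler's criterion: 359^186 mod 373 = 372. Thus (359|373) = -1.
(359/373) = -1, so 373 is inert.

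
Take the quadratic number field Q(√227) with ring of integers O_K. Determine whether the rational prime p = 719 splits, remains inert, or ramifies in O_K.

p splits

d = 227 ≡ 3 (mod 4), so O_K = ℤ[√227] and disc(K) = 4d = 908.
719 ∤ 908, so 719 is unramified.
Legendre symbol by Euler's criterion: (227/719) ≡ 227^359 ≡ 1 (mod 719), i.e. (227/719) = 1.
Legendre symbol 1 ⇒ 719 is split.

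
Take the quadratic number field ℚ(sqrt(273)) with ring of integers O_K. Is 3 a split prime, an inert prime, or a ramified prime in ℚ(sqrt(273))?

273 mod 4 = 1, hence disc K = 273 and O_K = ℤ[(1+√273)/2].
disc(K) = 273 = 3·91, so p = 3 is ramified.

p ramifies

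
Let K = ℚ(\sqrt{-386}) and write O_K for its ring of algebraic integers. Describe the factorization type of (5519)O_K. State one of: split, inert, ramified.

Since -386 ≢ 1 mod 4, the ring of integers is ℤ[√-386] with discriminant 4·(-386) = -1544.
5519 ∤ -1544, so 5519 is unramified.
Compute (-386/5519) via Euler: 5133^((5519-1)/2) mod 5519 = 1, so (-386/5519) = 1.
(-386/5519) = 1, so 5519 splits.

5519 splits in O_K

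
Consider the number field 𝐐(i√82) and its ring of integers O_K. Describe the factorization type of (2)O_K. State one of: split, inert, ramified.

p ramifies

-82 mod 4 = 2, hence disc K = 4·(-82) = -328 and O_K = ℤ[√-82].
2 divides disc(K) = -328, so 2 ramifies.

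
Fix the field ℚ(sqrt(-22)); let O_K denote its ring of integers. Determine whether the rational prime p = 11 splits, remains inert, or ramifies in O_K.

d = -22 ≡ 2 (mod 4), so O_K = ℤ[√-22] and disc(K) = 4d = -88.
Ramification test: 11 | -88. The prime 11 ramifies in K.

11 is ramified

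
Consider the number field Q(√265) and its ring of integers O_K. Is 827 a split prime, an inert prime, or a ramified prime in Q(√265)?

Since 265 ≡ 1 mod 4, the ring of integers is ℤ[(1+√265)/2] with discriminant 265.
827 ∤ 265, so 827 is unramified.
(265/827) = 265^413 mod 827 = 1, giving Legendre symbol 1.
Legendre symbol 1 ⇒ 827 is split.

splits completely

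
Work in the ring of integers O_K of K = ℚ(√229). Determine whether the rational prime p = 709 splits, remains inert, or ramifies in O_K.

Since 229 ≡ 1 mod 4, the ring of integers is ℤ[(1+√229)/2] with discriminant 229.
709 ∤ 229, so 709 is unramified.
Euler's criterion: 229^354 mod 709 = 708. Thus (229|709) = -1.
(229/709) = -1, so 709 is inert.

remains prime (inert)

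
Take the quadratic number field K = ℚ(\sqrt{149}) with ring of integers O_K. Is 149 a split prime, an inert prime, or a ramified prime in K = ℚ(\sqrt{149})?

d = 149 ≡ 1 (mod 4), so O_K = ℤ[(1+√149)/2] and disc(K) = d = 149.
Ramification test: 149 | 149. The prime 149 ramifies in K.

ramified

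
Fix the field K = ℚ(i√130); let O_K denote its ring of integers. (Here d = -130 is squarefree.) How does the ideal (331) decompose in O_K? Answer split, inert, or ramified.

-130 mod 4 = 2, hence disc K = 4·(-130) = -520 and O_K = ℤ[√-130].
disc(K) = -520 is not divisible by 331; 331 is unramified.
Legendre symbol by Euler's criterion: (-130/331) ≡ (-130)^165 ≡ 330 (mod 331), i.e. (-130/331) = -1.
d is a non-residue mod p, hence 331 remains inert in O_K.

remains prime (inert)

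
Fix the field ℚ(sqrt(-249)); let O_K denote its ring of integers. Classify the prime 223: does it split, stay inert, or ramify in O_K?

223 splits in O_K

d = -249 ≡ 3 (mod 4), so O_K = ℤ[√-249] and disc(K) = 4d = -996.
223 ∤ -996, so 223 is unramified.
Legendre symbol by Euler's criterion: (-249/223) ≡ (-249)^111 ≡ 1 (mod 223), i.e. (-249/223) = 1.
(-249/223) = 1, so 223 splits.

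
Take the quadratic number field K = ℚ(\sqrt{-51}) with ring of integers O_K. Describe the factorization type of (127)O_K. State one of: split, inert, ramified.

-51 mod 4 = 1, hence disc K = -51 and O_K = ℤ[(1+√-51)/2].
Since gcd(127, -51) = 1 the prime 127 does not ramify.
Euler's criterion: (-51)^63 mod 127 = 1. Thus (-51|127) = 1.
Legendre symbol 1 ⇒ 127 is split.

p splits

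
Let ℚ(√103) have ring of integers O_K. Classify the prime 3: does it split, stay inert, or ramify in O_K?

split — (3) = 𝔭₁𝔭₂ with 𝔭₁ ≠ 𝔭₂

Since 103 ≢ 1 mod 4, the ring of integers is ℤ[√103] with discriminant 4·103 = 412.
Since gcd(3, 412) = 1 the prime 3 does not ramify.
Compute (103/3) via Euler: 1^((3-1)/2) mod 3 = 1, so (103/3) = 1.
(103/3) = 1, so 3 splits.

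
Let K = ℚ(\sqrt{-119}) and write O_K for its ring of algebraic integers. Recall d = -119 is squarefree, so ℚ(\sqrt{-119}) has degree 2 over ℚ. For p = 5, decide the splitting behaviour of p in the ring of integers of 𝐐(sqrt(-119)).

d = -119 ≡ 1 (mod 4), so O_K = ℤ[(1+√-119)/2] and disc(K) = d = -119.
disc(K) = -119 is not divisible by 5; 5 is unramified.
(-119/5) = 1^2 mod 5 = 1, giving Legendre symbol 1.
Legendre symbol 1 ⇒ 5 is split.

split — (5) = 𝔭₁𝔭₂ with 𝔭₁ ≠ 𝔭₂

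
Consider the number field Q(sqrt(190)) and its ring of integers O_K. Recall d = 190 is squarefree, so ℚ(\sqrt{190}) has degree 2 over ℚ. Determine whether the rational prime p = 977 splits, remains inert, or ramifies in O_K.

split

190 mod 4 = 2, hence disc K = 4·190 = 760 and O_K = ℤ[√190].
disc(K) = 760 is not divisible by 977; 977 is unramified.
(190/977) = 190^488 mod 977 = 1, giving Legendre symbol 1.
Legendre symbol 1 ⇒ 977 is split.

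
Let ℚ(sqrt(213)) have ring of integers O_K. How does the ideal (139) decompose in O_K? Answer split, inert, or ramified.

213 mod 4 = 1, hence disc K = 213 and O_K = ℤ[(1+√213)/2].
139 ∤ 213, so 139 is unramified.
Compute (213/139) via Euler: 74^((139-1)/2) mod 139 = 138, so (213/139) = -1.
d is a non-residue mod p, hence 139 remains inert in O_K.

inert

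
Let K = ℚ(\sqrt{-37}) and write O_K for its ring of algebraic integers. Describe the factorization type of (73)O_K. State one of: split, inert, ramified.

-37 mod 4 = 3, hence disc K = 4·(-37) = -148 and O_K = ℤ[√-37].
Since gcd(73, -148) = 1 the prime 73 does not ramify.
Euler's criterion: (-37)^36 mod 73 = 1. Thus (-37|73) = 1.
(-37/73) = 1, so 73 splits.

split — (73) = 𝔭₁𝔭₂ with 𝔭₁ ≠ 𝔭₂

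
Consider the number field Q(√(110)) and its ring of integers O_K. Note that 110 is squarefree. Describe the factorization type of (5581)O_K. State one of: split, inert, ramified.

remains prime (inert)

d = 110 ≡ 2 (mod 4), so O_K = ℤ[√110] and disc(K) = 4d = 440.
disc(K) = 440 is not divisible by 5581; 5581 is unramified.
Euler's criterion: 110^2790 mod 5581 = 5580. Thus (110|5581) = -1.
d is a non-residue mod p, hence 5581 remains inert in O_K.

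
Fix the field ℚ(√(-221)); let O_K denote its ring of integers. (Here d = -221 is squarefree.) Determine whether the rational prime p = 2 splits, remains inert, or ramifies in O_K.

ramified

d = -221 ≡ 3 (mod 4), so O_K = ℤ[√-221] and disc(K) = 4d = -884.
Ramification test: 2 | -884. The prime 2 ramifies in K.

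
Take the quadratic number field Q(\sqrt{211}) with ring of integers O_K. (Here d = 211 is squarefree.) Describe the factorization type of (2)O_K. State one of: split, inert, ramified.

p ramifies

d = 211 ≡ 3 (mod 4), so O_K = ℤ[√211] and disc(K) = 4d = 844.
Ramification test: 2 | 844. The prime 2 ramifies in K.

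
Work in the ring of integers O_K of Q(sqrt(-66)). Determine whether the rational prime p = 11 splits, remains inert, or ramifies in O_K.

ramified — (11) = 𝔭²

-66 mod 4 = 2, hence disc K = 4·(-66) = -264 and O_K = ℤ[√-66].
disc(K) = -264 = 11·(-24), so p = 11 is ramified.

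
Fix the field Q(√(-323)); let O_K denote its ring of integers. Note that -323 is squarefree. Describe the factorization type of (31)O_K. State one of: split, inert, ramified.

splits completely

-323 mod 4 = 1, hence disc K = -323 and O_K = ℤ[(1+√-323)/2].
31 ∤ -323, so 31 is unramified.
(-323/31) = 18^15 mod 31 = 1, giving Legendre symbol 1.
d is a quadratic residue mod p, hence 31 splits in O_K.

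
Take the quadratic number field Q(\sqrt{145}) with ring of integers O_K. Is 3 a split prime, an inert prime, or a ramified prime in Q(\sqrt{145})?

Since 145 ≡ 1 mod 4, the ring of integers is ℤ[(1+√145)/2] with discriminant 145.
Since gcd(3, 145) = 1 the prime 3 does not ramify.
(145/3) = 1^1 mod 3 = 1, giving Legendre symbol 1.
d is a quadratic residue mod p, hence 3 splits in O_K.

splits completely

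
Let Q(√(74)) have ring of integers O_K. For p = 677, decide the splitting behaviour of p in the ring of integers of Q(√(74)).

p is inert

d = 74 ≡ 2 (mod 4), so O_K = ℤ[√74] and disc(K) = 4d = 296.
677 ∤ 296, so 677 is unramified.
Legendre symbol by Euler's criterion: (74/677) ≡ 74^338 ≡ 676 (mod 677), i.e. (74/677) = -1.
(74/677) = -1, so 677 is inert.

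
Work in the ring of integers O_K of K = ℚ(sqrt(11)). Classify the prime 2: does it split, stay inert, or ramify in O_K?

ramified

d = 11 ≡ 3 (mod 4), so O_K = ℤ[√11] and disc(K) = 4d = 44.
disc(K) = 44 = 2·22, so p = 2 is ramified.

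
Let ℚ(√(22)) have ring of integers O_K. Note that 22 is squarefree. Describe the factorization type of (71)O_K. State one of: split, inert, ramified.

71 remains inert

22 mod 4 = 2, hence disc K = 4·22 = 88 and O_K = ℤ[√22].
71 ∤ 88, so 71 is unramified.
(22/71) = 22^35 mod 71 = 70, giving Legendre symbol -1.
(22/71) = -1, so 71 is inert.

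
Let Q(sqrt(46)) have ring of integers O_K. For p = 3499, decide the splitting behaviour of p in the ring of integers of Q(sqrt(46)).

Since 46 ≢ 1 mod 4, the ring of integers is ℤ[√46] with discriminant 4·46 = 184.
3499 ∤ 184, so 3499 is unramified.
Euler's criterion: 46^1749 mod 3499 = 1. Thus (46|3499) = 1.
(46/3499) = 1, so 3499 splits.

splits completely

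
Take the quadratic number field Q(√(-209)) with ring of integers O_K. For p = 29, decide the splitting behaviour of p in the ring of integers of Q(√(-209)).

-209 mod 4 = 3, hence disc K = 4·(-209) = -836 and O_K = ℤ[√-209].
disc(K) = -836 is not divisible by 29; 29 is unramified.
Legendre symbol by Euler's criterion: (-209/29) ≡ (-209)^14 ≡ 1 (mod 29), i.e. (-209/29) = 1.
(-209/29) = 1, so 29 splits.

split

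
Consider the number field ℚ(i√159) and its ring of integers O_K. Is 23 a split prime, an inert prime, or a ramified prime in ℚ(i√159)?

Since -159 ≡ 1 mod 4, the ring of integers is ℤ[(1+√-159)/2] with discriminant -159.
Since gcd(23, -159) = 1 the prime 23 does not ramify.
Legendre symbol by Euler's criterion: (-159/23) ≡ (-159)^11 ≡ 1 (mod 23), i.e. (-159/23) = 1.
(-159/23) = 1, so 23 splits.

split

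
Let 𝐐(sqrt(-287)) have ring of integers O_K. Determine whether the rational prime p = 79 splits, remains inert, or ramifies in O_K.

-287 mod 4 = 1, hence disc K = -287 and O_K = ℤ[(1+√-287)/2].
disc(K) = -287 is not divisible by 79; 79 is unramified.
Legendre symbol by Euler's criterion: (-287/79) ≡ (-287)^39 ≡ 78 (mod 79), i.e. (-287/79) = -1.
Legendre symbol -1 ⇒ 79 is inert.

remains prime (inert)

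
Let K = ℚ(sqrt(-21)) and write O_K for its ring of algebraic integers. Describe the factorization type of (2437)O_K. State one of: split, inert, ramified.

d = -21 ≡ 3 (mod 4), so O_K = ℤ[√-21] and disc(K) = 4d = -84.
Since gcd(2437, -84) = 1 the prime 2437 does not ramify.
Legendre symbol by Euler's criterion: (-21/2437) ≡ (-21)^1218 ≡ 1 (mod 2437), i.e. (-21/2437) = 1.
Legendre symbol 1 ⇒ 2437 is split.

splits completely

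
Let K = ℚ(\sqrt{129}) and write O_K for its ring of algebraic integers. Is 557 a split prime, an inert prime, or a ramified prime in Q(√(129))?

557 remains inert

d = 129 ≡ 1 (mod 4), so O_K = ℤ[(1+√129)/2] and disc(K) = d = 129.
disc(K) = 129 is not divisible by 557; 557 is unramified.
Legendre symbol by Euler's criterion: (129/557) ≡ 129^278 ≡ 556 (mod 557), i.e. (129/557) = -1.
Legendre symbol -1 ⇒ 557 is inert.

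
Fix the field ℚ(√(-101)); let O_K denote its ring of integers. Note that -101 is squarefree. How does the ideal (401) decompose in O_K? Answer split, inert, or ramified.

401 remains inert

d = -101 ≡ 3 (mod 4), so O_K = ℤ[√-101] and disc(K) = 4d = -404.
Since gcd(401, -404) = 1 the prime 401 does not ramify.
Legendre symbol by Euler's criterion: (-101/401) ≡ (-101)^200 ≡ 400 (mod 401), i.e. (-101/401) = -1.
(-101/401) = -1, so 401 is inert.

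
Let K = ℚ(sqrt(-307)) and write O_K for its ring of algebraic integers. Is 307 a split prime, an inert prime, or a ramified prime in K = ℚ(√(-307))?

p ramifies

d = -307 ≡ 1 (mod 4), so O_K = ℤ[(1+√-307)/2] and disc(K) = d = -307.
disc(K) = -307 = 307·(-1), so p = 307 is ramified.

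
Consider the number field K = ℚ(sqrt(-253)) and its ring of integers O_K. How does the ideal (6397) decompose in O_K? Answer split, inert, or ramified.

d = -253 ≡ 3 (mod 4), so O_K = ℤ[√-253] and disc(K) = 4d = -1012.
Since gcd(6397, -1012) = 1 the prime 6397 does not ramify.
(-253/6397) = 6144^3198 mod 6397 = 6396, giving Legendre symbol -1.
Legendre symbol -1 ⇒ 6397 is inert.

inert — (6397) stays prime in O_K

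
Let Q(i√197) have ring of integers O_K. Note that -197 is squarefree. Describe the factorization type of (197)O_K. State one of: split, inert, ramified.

Since -197 ≢ 1 mod 4, the ring of integers is ℤ[√-197] with discriminant 4·(-197) = -788.
disc(K) = -788 = 197·(-4), so p = 197 is ramified.

ramifies in O_K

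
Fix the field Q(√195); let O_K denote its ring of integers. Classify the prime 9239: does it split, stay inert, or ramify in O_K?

195 mod 4 = 3, hence disc K = 4·195 = 780 and O_K = ℤ[√195].
Since gcd(9239, 780) = 1 the prime 9239 does not ramify.
(195/9239) = 195^4619 mod 9239 = 1, giving Legendre symbol 1.
(195/9239) = 1, so 9239 splits.

split — (9239) = 𝔭₁𝔭₂ with 𝔭₁ ≠ 𝔭₂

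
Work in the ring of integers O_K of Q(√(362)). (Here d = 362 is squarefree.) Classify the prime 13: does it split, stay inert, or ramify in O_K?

d = 362 ≡ 2 (mod 4), so O_K = ℤ[√362] and disc(K) = 4d = 1448.
disc(K) = 1448 is not divisible by 13; 13 is unramified.
Compute (362/13) via Euler: 11^((13-1)/2) mod 13 = 12, so (362/13) = -1.
(362/13) = -1, so 13 is inert.

inert — (13) stays prime in O_K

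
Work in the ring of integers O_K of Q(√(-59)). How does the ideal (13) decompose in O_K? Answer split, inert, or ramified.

inert

Since -59 ≡ 1 mod 4, the ring of integers is ℤ[(1+√-59)/2] with discriminant -59.
disc(K) = -59 is not divisible by 13; 13 is unramified.
Compute (-59/13) via Euler: 6^((13-1)/2) mod 13 = 12, so (-59/13) = -1.
Legendre symbol -1 ⇒ 13 is inert.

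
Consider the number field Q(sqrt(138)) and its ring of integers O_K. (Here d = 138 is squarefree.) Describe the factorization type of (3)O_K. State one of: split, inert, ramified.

138 mod 4 = 2, hence disc K = 4·138 = 552 and O_K = ℤ[√138].
3 divides disc(K) = 552, so 3 ramifies.

3 is ramified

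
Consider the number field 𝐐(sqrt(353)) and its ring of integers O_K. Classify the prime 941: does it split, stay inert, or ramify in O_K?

Since 353 ≡ 1 mod 4, the ring of integers is ℤ[(1+√353)/2] with discriminant 353.
941 ∤ 353, so 941 is unramified.
Euler's criterion: 353^470 mod 941 = 940. Thus (353|941) = -1.
Legendre symbol -1 ⇒ 941 is inert.

remains prime (inert)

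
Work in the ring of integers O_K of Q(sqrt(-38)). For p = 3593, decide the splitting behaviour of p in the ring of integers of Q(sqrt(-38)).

d = -38 ≡ 2 (mod 4), so O_K = ℤ[√-38] and disc(K) = 4d = -152.
disc(K) = -152 is not divisible by 3593; 3593 is unramified.
Compute (-38/3593) via Euler: 3555^((3593-1)/2) mod 3593 = 3592, so (-38/3593) = -1.
d is a non-residue mod p, hence 3593 remains inert in O_K.

inert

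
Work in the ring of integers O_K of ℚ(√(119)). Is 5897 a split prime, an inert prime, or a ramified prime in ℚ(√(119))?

Since 119 ≢ 1 mod 4, the ring of integers is ℤ[√119] with discriminant 4·119 = 476.
5897 ∤ 476, so 5897 is unramified.
Euler's criterion: 119^2948 mod 5897 = 5896. Thus (119|5897) = -1.
(119/5897) = -1, so 5897 is inert.

p is inert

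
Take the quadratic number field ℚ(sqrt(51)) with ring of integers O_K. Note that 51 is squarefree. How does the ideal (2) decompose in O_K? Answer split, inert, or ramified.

p ramifies

Since 51 ≢ 1 mod 4, the ring of integers is ℤ[√51] with discriminant 4·51 = 204.
2 divides disc(K) = 204, so 2 ramifies.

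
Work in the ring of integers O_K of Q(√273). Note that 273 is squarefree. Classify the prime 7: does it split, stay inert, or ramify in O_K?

7 is ramified

Since 273 ≡ 1 mod 4, the ring of integers is ℤ[(1+√273)/2] with discriminant 273.
7 divides disc(K) = 273, so 7 ramifies.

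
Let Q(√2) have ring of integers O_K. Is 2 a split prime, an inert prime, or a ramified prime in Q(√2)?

2 is ramified

2 mod 4 = 2, hence disc K = 4·2 = 8 and O_K = ℤ[√2].
disc(K) = 8 = 2·4, so p = 2 is ramified.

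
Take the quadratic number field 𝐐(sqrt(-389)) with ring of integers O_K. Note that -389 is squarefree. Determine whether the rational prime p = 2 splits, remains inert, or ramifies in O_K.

ramifies in O_K

d = -389 ≡ 3 (mod 4), so O_K = ℤ[√-389] and disc(K) = 4d = -1556.
Ramification test: 2 | -1556. The prime 2 ramifies in K.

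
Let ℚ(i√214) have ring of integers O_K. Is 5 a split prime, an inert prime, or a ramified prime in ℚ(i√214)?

5 splits in O_K

d = -214 ≡ 2 (mod 4), so O_K = ℤ[√-214] and disc(K) = 4d = -856.
Since gcd(5, -856) = 1 the prime 5 does not ramify.
Euler's criterion: (-214)^2 mod 5 = 1. Thus (-214|5) = 1.
(-214/5) = 1, so 5 splits.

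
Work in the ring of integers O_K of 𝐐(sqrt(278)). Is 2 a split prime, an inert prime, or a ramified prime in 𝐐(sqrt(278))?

278 mod 4 = 2, hence disc K = 4·278 = 1112 and O_K = ℤ[√278].
disc(K) = 1112 = 2·556, so p = 2 is ramified.

ramified — (2) = 𝔭²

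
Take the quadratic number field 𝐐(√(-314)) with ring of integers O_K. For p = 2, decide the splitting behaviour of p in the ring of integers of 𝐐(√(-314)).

-314 mod 4 = 2, hence disc K = 4·(-314) = -1256 and O_K = ℤ[√-314].
Ramification test: 2 | -1256. The prime 2 ramifies in K.

ramifies in O_K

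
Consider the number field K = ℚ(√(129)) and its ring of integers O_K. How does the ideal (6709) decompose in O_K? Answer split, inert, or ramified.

split — (6709) = 𝔭₁𝔭₂ with 𝔭₁ ≠ 𝔭₂

129 mod 4 = 1, hence disc K = 129 and O_K = ℤ[(1+√129)/2].
disc(K) = 129 is not divisible by 6709; 6709 is unramified.
Compute (129/6709) via Euler: 129^((6709-1)/2) mod 6709 = 1, so (129/6709) = 1.
(129/6709) = 1, so 6709 splits.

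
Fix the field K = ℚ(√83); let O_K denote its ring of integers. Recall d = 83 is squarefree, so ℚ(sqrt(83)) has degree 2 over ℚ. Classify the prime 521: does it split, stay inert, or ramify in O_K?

split — (521) = 𝔭₁𝔭₂ with 𝔭₁ ≠ 𝔭₂

d = 83 ≡ 3 (mod 4), so O_K = ℤ[√83] and disc(K) = 4d = 332.
521 ∤ 332, so 521 is unramified.
Legendre symbol by Euler's criterion: (83/521) ≡ 83^260 ≡ 1 (mod 521), i.e. (83/521) = 1.
Legendre symbol 1 ⇒ 521 is split.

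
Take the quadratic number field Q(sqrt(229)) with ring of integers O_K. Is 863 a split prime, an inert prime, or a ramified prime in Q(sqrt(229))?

Since 229 ≡ 1 mod 4, the ring of integers is ℤ[(1+√229)/2] with discriminant 229.
disc(K) = 229 is not divisible by 863; 863 is unramified.
Compute (229/863) via Euler: 229^((863-1)/2) mod 863 = 1, so (229/863) = 1.
(229/863) = 1, so 863 splits.

p splits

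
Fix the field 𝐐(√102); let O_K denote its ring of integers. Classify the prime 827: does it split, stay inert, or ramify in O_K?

d = 102 ≡ 2 (mod 4), so O_K = ℤ[√102] and disc(K) = 4d = 408.
827 ∤ 408, so 827 is unramified.
Compute (102/827) via Euler: 102^((827-1)/2) mod 827 = 1, so (102/827) = 1.
(102/827) = 1, so 827 splits.

splits completely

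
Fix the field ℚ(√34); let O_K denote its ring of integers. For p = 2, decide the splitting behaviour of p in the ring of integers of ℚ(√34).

ramified

34 mod 4 = 2, hence disc K = 4·34 = 136 and O_K = ℤ[√34].
disc(K) = 136 = 2·68, so p = 2 is ramified.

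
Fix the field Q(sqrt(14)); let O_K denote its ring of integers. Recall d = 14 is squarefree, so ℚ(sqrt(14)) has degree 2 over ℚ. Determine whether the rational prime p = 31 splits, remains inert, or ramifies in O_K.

splits completely

d = 14 ≡ 2 (mod 4), so O_K = ℤ[√14] and disc(K) = 4d = 56.
31 ∤ 56, so 31 is unramified.
(14/31) = 14^15 mod 31 = 1, giving Legendre symbol 1.
Legendre symbol 1 ⇒ 31 is split.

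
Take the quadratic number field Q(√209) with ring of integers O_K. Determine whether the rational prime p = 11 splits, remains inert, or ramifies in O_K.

209 mod 4 = 1, hence disc K = 209 and O_K = ℤ[(1+√209)/2].
Ramification test: 11 | 209. The prime 11 ramifies in K.

11 is ramified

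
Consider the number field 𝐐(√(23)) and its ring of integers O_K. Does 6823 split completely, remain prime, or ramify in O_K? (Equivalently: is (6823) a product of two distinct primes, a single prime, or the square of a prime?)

Since 23 ≢ 1 mod 4, the ring of integers is ℤ[√23] with discriminant 4·23 = 92.
Since gcd(6823, 92) = 1 the prime 6823 does not ramify.
Euler's criterion: 23^3411 mod 6823 = 1. Thus (23|6823) = 1.
Legendre symbol 1 ⇒ 6823 is split.

p splits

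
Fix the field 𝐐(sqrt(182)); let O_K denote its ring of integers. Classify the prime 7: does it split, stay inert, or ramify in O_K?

182 mod 4 = 2, hence disc K = 4·182 = 728 and O_K = ℤ[√182].
disc(K) = 728 = 7·104, so p = 7 is ramified.

p ramifies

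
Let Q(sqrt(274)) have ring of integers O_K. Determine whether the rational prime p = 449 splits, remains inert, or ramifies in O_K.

d = 274 ≡ 2 (mod 4), so O_K = ℤ[√274] and disc(K) = 4d = 1096.
449 ∤ 1096, so 449 is unramified.
(274/449) = 274^224 mod 449 = 1, giving Legendre symbol 1.
(274/449) = 1, so 449 splits.

split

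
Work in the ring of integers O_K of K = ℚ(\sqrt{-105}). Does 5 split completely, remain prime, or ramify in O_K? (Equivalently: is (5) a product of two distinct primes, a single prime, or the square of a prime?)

ramified

-105 mod 4 = 3, hence disc K = 4·(-105) = -420 and O_K = ℤ[√-105].
Ramification test: 5 | -420. The prime 5 ramifies in K.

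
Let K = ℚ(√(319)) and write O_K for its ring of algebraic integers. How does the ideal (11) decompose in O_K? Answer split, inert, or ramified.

ramifies in O_K

Since 319 ≢ 1 mod 4, the ring of integers is ℤ[√319] with discriminant 4·319 = 1276.
disc(K) = 1276 = 11·116, so p = 11 is ramified.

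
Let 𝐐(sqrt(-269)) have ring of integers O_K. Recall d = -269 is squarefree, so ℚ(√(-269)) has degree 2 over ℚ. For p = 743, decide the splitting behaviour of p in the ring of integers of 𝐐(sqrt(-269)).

743 remains inert

-269 mod 4 = 3, hence disc K = 4·(-269) = -1076 and O_K = ℤ[√-269].
743 ∤ -1076, so 743 is unramified.
Compute (-269/743) via Euler: 474^((743-1)/2) mod 743 = 742, so (-269/743) = -1.
d is a non-residue mod p, hence 743 remains inert in O_K.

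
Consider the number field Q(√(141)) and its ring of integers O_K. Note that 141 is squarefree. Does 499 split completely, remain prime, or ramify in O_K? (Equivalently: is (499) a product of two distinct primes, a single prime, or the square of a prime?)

inert

d = 141 ≡ 1 (mod 4), so O_K = ℤ[(1+√141)/2] and disc(K) = d = 141.
disc(K) = 141 is not divisible by 499; 499 is unramified.
(141/499) = 141^249 mod 499 = 498, giving Legendre symbol -1.
Legendre symbol -1 ⇒ 499 is inert.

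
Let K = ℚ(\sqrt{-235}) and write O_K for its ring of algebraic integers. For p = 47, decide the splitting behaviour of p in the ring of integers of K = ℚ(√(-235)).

ramified — (47) = 𝔭²

d = -235 ≡ 1 (mod 4), so O_K = ℤ[(1+√-235)/2] and disc(K) = d = -235.
disc(K) = -235 = 47·(-5), so p = 47 is ramified.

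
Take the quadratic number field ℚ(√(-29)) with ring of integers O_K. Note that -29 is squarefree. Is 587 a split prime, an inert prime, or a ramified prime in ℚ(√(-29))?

-29 mod 4 = 3, hence disc K = 4·(-29) = -116 and O_K = ℤ[√-29].
587 ∤ -116, so 587 is unramified.
Compute (-29/587) via Euler: 558^((587-1)/2) mod 587 = 586, so (-29/587) = -1.
(-29/587) = -1, so 587 is inert.

inert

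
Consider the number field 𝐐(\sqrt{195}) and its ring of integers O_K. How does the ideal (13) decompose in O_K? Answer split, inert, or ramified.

195 mod 4 = 3, hence disc K = 4·195 = 780 and O_K = ℤ[√195].
13 divides disc(K) = 780, so 13 ramifies.

13 is ramified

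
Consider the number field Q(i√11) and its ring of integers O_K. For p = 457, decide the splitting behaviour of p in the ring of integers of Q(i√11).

Since -11 ≡ 1 mod 4, the ring of integers is ℤ[(1+√-11)/2] with discriminant -11.
Since gcd(457, -11) = 1 the prime 457 does not ramify.
Euler's criterion: (-11)^228 mod 457 = 456. Thus (-11|457) = -1.
(-11/457) = -1, so 457 is inert.

remains prime (inert)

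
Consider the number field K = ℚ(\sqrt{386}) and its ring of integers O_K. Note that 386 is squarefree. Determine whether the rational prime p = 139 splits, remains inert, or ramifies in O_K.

386 mod 4 = 2, hence disc K = 4·386 = 1544 and O_K = ℤ[√386].
disc(K) = 1544 is not divisible by 139; 139 is unramified.
Euler's criterion: 386^69 mod 139 = 138. Thus (386|139) = -1.
(386/139) = -1, so 139 is inert.

inert — (139) stays prime in O_K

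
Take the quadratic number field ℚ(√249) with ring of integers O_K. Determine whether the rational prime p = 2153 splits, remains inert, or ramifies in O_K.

p is inert

Since 249 ≡ 1 mod 4, the ring of integers is ℤ[(1+√249)/2] with discriminant 249.
disc(K) = 249 is not divisible by 2153; 2153 is unramified.
Compute (249/2153) via Euler: 249^((2153-1)/2) mod 2153 = 2152, so (249/2153) = -1.
(249/2153) = -1, so 2153 is inert.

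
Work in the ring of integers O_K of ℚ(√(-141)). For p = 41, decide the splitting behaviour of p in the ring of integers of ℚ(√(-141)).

-141 mod 4 = 3, hence disc K = 4·(-141) = -564 and O_K = ℤ[√-141].
Since gcd(41, -564) = 1 the prime 41 does not ramify.
Euler's criterion: (-141)^20 mod 41 = 1. Thus (-141|41) = 1.
(-141/41) = 1, so 41 splits.

splits completely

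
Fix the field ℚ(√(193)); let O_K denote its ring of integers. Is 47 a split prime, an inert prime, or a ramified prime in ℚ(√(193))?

Since 193 ≡ 1 mod 4, the ring of integers is ℤ[(1+√193)/2] with discriminant 193.
Since gcd(47, 193) = 1 the prime 47 does not ramify.
Euler's criterion: 193^23 mod 47 = 46. Thus (193|47) = -1.
(193/47) = -1, so 47 is inert.

p is inert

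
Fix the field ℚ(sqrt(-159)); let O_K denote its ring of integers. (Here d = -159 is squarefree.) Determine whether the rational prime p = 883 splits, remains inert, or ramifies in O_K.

d = -159 ≡ 1 (mod 4), so O_K = ℤ[(1+√-159)/2] and disc(K) = d = -159.
disc(K) = -159 is not divisible by 883; 883 is unramified.
(-159/883) = 724^441 mod 883 = 882, giving Legendre symbol -1.
(-159/883) = -1, so 883 is inert.

remains prime (inert)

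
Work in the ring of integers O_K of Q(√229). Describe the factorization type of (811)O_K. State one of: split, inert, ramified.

Since 229 ≡ 1 mod 4, the ring of integers is ℤ[(1+√229)/2] with discriminant 229.
Since gcd(811, 229) = 1 the prime 811 does not ramify.
(229/811) = 229^405 mod 811 = 810, giving Legendre symbol -1.
d is a non-residue mod p, hence 811 remains inert in O_K.

811 remains inert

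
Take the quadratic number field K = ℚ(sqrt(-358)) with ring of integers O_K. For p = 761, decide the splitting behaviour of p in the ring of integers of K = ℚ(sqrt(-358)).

split — (761) = 𝔭₁𝔭₂ with 𝔭₁ ≠ 𝔭₂

-358 mod 4 = 2, hence disc K = 4·(-358) = -1432 and O_K = ℤ[√-358].
761 ∤ -1432, so 761 is unramified.
(-358/761) = 403^380 mod 761 = 1, giving Legendre symbol 1.
(-358/761) = 1, so 761 splits.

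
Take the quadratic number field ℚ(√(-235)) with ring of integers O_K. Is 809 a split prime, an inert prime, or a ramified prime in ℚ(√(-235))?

inert — (809) stays prime in O_K

-235 mod 4 = 1, hence disc K = -235 and O_K = ℤ[(1+√-235)/2].
Since gcd(809, -235) = 1 the prime 809 does not ramify.
Compute (-235/809) via Euler: 574^((809-1)/2) mod 809 = 808, so (-235/809) = -1.
d is a non-residue mod p, hence 809 remains inert in O_K.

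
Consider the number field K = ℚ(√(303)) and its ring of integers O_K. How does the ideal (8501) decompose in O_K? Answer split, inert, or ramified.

inert — (8501) stays prime in O_K

Since 303 ≢ 1 mod 4, the ring of integers is ℤ[√303] with discriminant 4·303 = 1212.
Since gcd(8501, 1212) = 1 the prime 8501 does not ramify.
Euler's criterion: 303^4250 mod 8501 = 8500. Thus (303|8501) = -1.
(303/8501) = -1, so 8501 is inert.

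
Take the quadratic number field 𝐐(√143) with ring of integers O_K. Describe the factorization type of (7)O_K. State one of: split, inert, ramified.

p is inert

d = 143 ≡ 3 (mod 4), so O_K = ℤ[√143] and disc(K) = 4d = 572.
Since gcd(7, 572) = 1 the prime 7 does not ramify.
Legendre symbol by Euler's criterion: (143/7) ≡ 143^3 ≡ 6 (mod 7), i.e. (143/7) = -1.
(143/7) = -1, so 7 is inert.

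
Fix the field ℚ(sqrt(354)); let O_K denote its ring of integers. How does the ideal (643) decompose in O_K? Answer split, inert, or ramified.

inert — (643) stays prime in O_K

Since 354 ≢ 1 mod 4, the ring of integers is ℤ[√354] with discriminant 4·354 = 1416.
disc(K) = 1416 is not divisible by 643; 643 is unramified.
Compute (354/643) via Euler: 354^((643-1)/2) mod 643 = 642, so (354/643) = -1.
Legendre symbol -1 ⇒ 643 is inert.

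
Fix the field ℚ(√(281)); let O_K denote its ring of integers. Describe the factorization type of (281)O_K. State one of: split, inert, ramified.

d = 281 ≡ 1 (mod 4), so O_K = ℤ[(1+√281)/2] and disc(K) = d = 281.
disc(K) = 281 = 281·1, so p = 281 is ramified.

ramified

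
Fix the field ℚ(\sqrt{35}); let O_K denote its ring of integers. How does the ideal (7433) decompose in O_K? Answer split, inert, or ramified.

d = 35 ≡ 3 (mod 4), so O_K = ℤ[√35] and disc(K) = 4d = 140.
Since gcd(7433, 140) = 1 the prime 7433 does not ramify.
Compute (35/7433) via Euler: 35^((7433-1)/2) mod 7433 = 1, so (35/7433) = 1.
Legendre symbol 1 ⇒ 7433 is split.

split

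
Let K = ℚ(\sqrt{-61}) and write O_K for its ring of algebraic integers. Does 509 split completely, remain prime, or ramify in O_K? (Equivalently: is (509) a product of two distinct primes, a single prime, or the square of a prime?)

509 remains inert

d = -61 ≡ 3 (mod 4), so O_K = ℤ[√-61] and disc(K) = 4d = -244.
Since gcd(509, -244) = 1 the prime 509 does not ramify.
Legendre symbol by Euler's criterion: (-61/509) ≡ (-61)^254 ≡ 508 (mod 509), i.e. (-61/509) = -1.
(-61/509) = -1, so 509 is inert.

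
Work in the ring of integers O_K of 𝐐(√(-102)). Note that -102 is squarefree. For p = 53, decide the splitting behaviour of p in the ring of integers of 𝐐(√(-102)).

Since -102 ≢ 1 mod 4, the ring of integers is ℤ[√-102] with discriminant 4·(-102) = -408.
53 ∤ -408, so 53 is unramified.
Euler's criterion: (-102)^26 mod 53 = 1. Thus (-102|53) = 1.
Legendre symbol 1 ⇒ 53 is split.

53 splits in O_K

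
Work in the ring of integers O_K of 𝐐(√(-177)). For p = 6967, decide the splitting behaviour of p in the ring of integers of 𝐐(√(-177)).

Since -177 ≢ 1 mod 4, the ring of integers is ℤ[√-177] with discriminant 4·(-177) = -708.
disc(K) = -708 is not divisible by 6967; 6967 is unramified.
Euler's criterion: (-177)^3483 mod 6967 = 6966. Thus (-177|6967) = -1.
Legendre symbol -1 ⇒ 6967 is inert.

inert — (6967) stays prime in O_K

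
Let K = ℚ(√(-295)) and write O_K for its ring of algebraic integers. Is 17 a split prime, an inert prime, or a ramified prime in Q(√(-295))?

inert

d = -295 ≡ 1 (mod 4), so O_K = ℤ[(1+√-295)/2] and disc(K) = d = -295.
17 ∤ -295, so 17 is unramified.
Euler's criterion: (-295)^8 mod 17 = 16. Thus (-295|17) = -1.
(-295/17) = -1, so 17 is inert.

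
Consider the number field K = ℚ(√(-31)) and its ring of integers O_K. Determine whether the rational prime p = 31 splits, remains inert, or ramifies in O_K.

31 is ramified

Since -31 ≡ 1 mod 4, the ring of integers is ℤ[(1+√-31)/2] with discriminant -31.
Ramification test: 31 | -31. The prime 31 ramifies in K.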